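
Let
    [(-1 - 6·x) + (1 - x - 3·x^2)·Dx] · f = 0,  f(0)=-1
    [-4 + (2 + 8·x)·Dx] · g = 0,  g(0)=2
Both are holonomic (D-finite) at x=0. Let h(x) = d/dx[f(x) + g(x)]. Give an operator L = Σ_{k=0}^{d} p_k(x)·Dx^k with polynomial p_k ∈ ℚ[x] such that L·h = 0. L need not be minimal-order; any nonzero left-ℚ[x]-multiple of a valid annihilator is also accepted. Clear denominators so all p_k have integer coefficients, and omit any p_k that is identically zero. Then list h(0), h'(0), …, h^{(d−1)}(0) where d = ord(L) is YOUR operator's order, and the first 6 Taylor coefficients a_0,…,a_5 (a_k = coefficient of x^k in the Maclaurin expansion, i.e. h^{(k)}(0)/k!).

L = (-90 - 516·x - 1548·x^2 - 1296·x^3 - 1620·x^4) + (-15 - 288·x - 1752·x^2 - 4068·x^3 - 4914·x^4 - 4860·x^5)·Dx + (5 + 45·x + 109·x^2 - 18·x^3 - 468·x^4 - 1278·x^5 - 1080·x^6)·Dx^2  (order 2).
h: a_k = 3, -16, 3, -156, 80, -1590, …
ICs: h(0) = 3, h′(0) = -16.

f: a_k = -1, -1, -4, -7, -19, -40, …
g: a_k = 2, 4, -4, 8, -20, 56, …
Sum ⇒ L₀ = lclm(L_f,L_g) in ℚ(x)⟨Dx⟩.
Differentiate: ansatz ord ≤ ord L₀ ⇒ L.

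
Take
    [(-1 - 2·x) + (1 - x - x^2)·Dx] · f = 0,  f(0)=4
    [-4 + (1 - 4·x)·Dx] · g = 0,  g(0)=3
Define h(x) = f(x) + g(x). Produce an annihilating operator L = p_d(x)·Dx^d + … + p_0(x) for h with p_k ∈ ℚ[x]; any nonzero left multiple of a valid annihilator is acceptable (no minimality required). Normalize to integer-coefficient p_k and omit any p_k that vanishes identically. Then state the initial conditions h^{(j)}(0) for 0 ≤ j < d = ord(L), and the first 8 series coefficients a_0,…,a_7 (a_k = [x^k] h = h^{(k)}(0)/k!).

f: a_k = 4, 4, 8, 12, 20, 32, 52, 84, …
g: a_k = 3, 12, 48, 192, 768, 3072, 12288, 49152, …
f+g: L₀ = lclm(L_f,L_g), ord ≤ 1+1.
L = (-16 - 72·x + 24·x^2 - 32·x^3) + (28 - 38·x - 54·x^2 + 16·x^3 - 64·x^4)·Dx + (-3 + 17·x - 23·x^2 + 14·x^3 - 4·x^4 - 16·x^5)·Dx^2  (order 2).
h: a_k = 7, 16, 56, 204, 788, 3104, 12340, 49236, …
ICs: h(0) = 7, h′(0) = 16.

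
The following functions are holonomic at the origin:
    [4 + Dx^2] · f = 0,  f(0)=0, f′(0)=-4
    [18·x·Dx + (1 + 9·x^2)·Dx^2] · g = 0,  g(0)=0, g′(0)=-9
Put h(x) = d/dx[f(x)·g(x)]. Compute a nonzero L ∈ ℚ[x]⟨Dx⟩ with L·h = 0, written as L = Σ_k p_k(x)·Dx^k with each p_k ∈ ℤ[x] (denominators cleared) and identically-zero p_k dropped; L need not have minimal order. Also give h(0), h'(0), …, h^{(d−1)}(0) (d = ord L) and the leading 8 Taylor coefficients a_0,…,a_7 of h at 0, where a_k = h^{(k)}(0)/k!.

L = (52480 + 1115424·x^2 + 18751824·x^4 + 15209856·x^6 + 3464208·x^8 - 11337408·x^10 + 34012224·x^12) + (31032·x + 1320624·x^3 + 10701720·x^5 + 13646880·x^7 + 18895680·x^9 + 34012224·x^11)·Dx + (13640 + 300780·x^2 + 4978584·x^4 + 5269212·x^6 + 3621672·x^8 + 2834352·x^10 + 17006112·x^12)·Dx^2 + (7758·x + 330156·x^3 + 2675430·x^5 + 3411720·x^7 + 4723920·x^9 + 8503056·x^11)·Dx^3 + (130 + 5481·x^2 + 72657·x^4 + 366687·x^6 + 688905·x^8 + 1417176·x^10 + 2125764·x^12)·Dx^4  (order 4).
h: a_k = 0, 72, 0, -528, 0, 3960, 0, -166112/5, …
ICs: h(0) = 0, h′(0) = 72, h′′(0) = 0, h′′′(0) = -3168.

f: a_k = 0, -4, 0, 8/3, 0, -8/15, 0, 16/315, …
g: a_k = 0, -9, 0, 27, 0, -729/5, 0, 6561/7, …
Sym-product of L_f,L_g gives L₀ (≤ ord 4).
Derive L from L₀ (diff closure).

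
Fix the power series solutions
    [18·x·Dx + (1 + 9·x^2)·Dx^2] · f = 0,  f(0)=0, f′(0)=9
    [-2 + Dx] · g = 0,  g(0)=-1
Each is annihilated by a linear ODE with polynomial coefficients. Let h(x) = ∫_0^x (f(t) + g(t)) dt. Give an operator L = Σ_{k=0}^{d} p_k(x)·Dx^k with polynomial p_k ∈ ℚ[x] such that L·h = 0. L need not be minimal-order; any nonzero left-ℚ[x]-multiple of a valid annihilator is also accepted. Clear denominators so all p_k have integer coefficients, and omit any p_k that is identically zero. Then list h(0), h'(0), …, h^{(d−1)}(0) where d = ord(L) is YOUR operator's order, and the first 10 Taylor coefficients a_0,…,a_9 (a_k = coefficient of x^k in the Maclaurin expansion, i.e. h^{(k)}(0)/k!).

f: a_k = 0, 9, 0, -27, 0, 729/5, 0, -6561/7, 0, 6561, …
g: a_k = -1, -2, -2, -4/3, -2/3, -4/15, -4/45, -8/315, -2/315, -4/2835, …
L₀ := lclm(L_f,L_g); ord L₀ ≤ 2+1.
h=∫₀ˣh₀: take L = L₀·Dx.
L = (18 - 36·x - 486·x^2 - 324·x^3)·Dx^2 + (-11 + 207·x^2 - 162·x^4)·Dx^3 + (1 + 9·x + 18·x^2 + 81·x^3 + 81·x^4)·Dx^4  (order 4).
h: a_k = 0, -1, 7/2, -2/3, -85/12, -2/15, 2183/90, -4/315, -42179/360, -2/2835, …
ICs: h(0) = 0, h′(0) = -1, h′′(0) = 7, h′′′(0) = -4.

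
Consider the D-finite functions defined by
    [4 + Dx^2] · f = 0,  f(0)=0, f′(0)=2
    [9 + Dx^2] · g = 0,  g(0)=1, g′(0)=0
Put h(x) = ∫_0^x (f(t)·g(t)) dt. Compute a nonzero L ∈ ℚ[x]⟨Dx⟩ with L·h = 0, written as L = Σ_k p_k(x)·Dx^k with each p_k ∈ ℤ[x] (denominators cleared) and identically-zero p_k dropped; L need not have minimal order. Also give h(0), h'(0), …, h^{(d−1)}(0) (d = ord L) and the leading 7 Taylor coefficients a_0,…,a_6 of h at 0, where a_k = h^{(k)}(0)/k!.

L = 25·Dx + 26·Dx^3 + Dx^5  (order 5).
h: a_k = 0, 0, 1, 0, -31/12, 0, 781/360, …
ICs: h(0) = 0, h′(0) = 0, h′′(0) = 2, h′′′(0) = 0, h′′′′(0) = -62.

f: a_k = 0, 2, 0, -4/3, 0, 4/15, 0, …
g: a_k = 1, 0, -9/2, 0, 27/8, 0, -81/80, …
Sym-product of L_f,L_g gives L₀ (≤ ord 4).
∫: right-multiply L₀ by Dx.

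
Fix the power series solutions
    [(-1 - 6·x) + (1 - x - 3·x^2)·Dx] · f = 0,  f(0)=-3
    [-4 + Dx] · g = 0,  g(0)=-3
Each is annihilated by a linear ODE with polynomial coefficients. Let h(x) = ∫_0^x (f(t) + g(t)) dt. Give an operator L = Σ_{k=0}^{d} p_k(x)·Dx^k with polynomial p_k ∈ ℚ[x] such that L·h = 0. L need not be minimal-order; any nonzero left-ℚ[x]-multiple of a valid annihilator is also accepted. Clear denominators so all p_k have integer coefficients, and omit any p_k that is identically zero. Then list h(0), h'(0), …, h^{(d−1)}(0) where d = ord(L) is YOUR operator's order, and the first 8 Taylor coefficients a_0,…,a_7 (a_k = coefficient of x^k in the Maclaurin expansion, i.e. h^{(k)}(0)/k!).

L = (-16 + 8·x - 360·x^2 - 288·x^3)·Dx + (-8 + 50·x + 134·x^2 - 96·x^3 - 144·x^4)·Dx^2 + (3 - 13·x - 11·x^2 + 42·x^3 + 36·x^4)·Dx^3  (order 3).
h: a_k = 0, -6, -15/2, -12, -53/4, -89/5, -364/15, -4621/105, …
ICs: h(0) = 0, h′(0) = -6, h′′(0) = -15.

f: a_k = -3, -3, -12, -21, -57, -120, -291, -651, …
g: a_k = -3, -12, -24, -32, -32, -128/5, -256/15, -1024/105, …
h₀=f+g: left-lcm gives L₀, ord ≤ 2.
h=∫h₀ ⇒ L = L₀·Dx.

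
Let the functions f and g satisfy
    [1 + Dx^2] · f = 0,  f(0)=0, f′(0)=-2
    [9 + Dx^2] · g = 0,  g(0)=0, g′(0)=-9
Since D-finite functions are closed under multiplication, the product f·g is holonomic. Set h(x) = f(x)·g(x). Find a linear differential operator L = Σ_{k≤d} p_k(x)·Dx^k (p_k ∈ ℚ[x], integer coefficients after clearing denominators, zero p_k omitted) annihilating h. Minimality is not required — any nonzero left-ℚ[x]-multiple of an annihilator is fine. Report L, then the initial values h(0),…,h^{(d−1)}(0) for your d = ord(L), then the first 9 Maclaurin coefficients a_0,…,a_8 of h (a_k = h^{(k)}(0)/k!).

f: a_k = 0, -2, 0, 1/3, 0, -1/60, 0, 1/2520, 0, …
g: a_k = 0, -9, 0, 27/2, 0, -243/40, 0, 729/560, 0, …
Product ⇒ symmetric product L₀, ord ≤ 4.
L = 64 + 20·Dx^2 + Dx^4  (order 4).
h: a_k = 0, 0, 18, 0, -30, 0, 84/5, 0, -34/7, …
ICs: h(0) = 0, h′(0) = 0, h′′(0) = 36, h′′′(0) = 0.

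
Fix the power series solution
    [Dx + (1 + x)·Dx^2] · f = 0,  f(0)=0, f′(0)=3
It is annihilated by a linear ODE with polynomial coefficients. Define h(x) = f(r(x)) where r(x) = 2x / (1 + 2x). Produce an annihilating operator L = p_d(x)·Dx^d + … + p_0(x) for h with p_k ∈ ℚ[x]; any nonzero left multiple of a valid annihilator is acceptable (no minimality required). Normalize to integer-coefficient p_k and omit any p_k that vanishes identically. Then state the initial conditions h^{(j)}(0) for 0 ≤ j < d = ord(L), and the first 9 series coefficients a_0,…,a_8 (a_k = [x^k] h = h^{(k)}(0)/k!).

L = (6 + 16·x)·Dx + (1 + 6·x + 8·x^2)·Dx^2  (order 2).
h: a_k = 0, 6, -18, 56, -180, 2976/5, -2016, 48768/7, -24480, …
ICs: h(0) = 0, h′(0) = 6.

f: a_k = 0, 3, -3/2, 1, -3/4, 3/5, -1/2, 3/7, -3/8, …
Substitute x→r, Dx→(1/r')Dx; clear ⇒ L₀.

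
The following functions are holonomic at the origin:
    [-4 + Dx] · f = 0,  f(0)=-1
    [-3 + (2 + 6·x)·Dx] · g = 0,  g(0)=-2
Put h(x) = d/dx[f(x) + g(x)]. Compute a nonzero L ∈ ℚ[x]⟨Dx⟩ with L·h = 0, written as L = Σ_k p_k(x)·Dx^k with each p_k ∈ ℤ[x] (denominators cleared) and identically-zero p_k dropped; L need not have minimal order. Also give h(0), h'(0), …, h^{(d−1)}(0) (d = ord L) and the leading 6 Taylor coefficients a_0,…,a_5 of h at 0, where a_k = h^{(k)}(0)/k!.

L = (-204 - 288·x) + (-37 - 384·x - 576·x^2)·Dx + (22 + 114·x + 144·x^2)·Dx^2  (order 2).
h: a_k = -7, -23/2, -337/8, -833/48, -41899/384, 557833/3840, …
ICs: h(0) = -7, h′(0) = -23/2.

f: a_k = -1, -4, -8, -32/3, -32/3, -128/15, …
g: a_k = -2, -3, 9/4, -27/8, 405/64, -1701/128, …
f+g: L₀ = lclm(L_f,L_g), ord ≤ 1+1.
h₀' ⇒ L via d/dx closure of L₀.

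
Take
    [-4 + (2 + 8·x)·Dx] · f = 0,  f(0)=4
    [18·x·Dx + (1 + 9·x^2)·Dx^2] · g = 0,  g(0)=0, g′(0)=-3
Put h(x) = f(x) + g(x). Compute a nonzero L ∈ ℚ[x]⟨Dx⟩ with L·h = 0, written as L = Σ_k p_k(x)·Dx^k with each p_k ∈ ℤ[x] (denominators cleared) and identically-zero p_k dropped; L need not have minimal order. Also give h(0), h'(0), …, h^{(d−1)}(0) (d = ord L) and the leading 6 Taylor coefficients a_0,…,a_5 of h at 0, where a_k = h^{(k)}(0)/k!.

L = (-18 - 180·x + 486·x^2 + 972·x^3)·Dx + (-15 - 72·x - 9·x^2 + 1944·x^3 + 3402·x^4)·Dx^2 + (-1 + 5·x + 54·x^2 + 153·x^3 + 567·x^4 + 972·x^5)·Dx^3  (order 3).
h: a_k = 4, 5, -8, 25, -40, 317/5, …
ICs: h(0) = 4, h′(0) = 5, h′′(0) = -16.

f: a_k = 4, 8, -8, 16, -40, 112, …
g: a_k = 0, -3, 0, 9, 0, -243/5, …
L₀ := lclm(L_f,L_g); ord L₀ ≤ 1+2.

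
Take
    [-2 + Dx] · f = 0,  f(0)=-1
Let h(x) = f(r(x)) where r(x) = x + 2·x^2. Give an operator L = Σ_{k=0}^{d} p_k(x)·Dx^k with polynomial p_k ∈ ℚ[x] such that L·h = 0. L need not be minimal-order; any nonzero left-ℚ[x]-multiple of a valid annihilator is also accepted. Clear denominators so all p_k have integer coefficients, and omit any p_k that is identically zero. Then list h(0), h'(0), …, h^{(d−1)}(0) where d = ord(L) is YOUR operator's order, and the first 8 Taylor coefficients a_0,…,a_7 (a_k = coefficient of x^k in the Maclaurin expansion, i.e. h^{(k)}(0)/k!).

L = (-2 - 8·x) + Dx  (order 1).
h: a_k = -1, -2, -6, -28/3, -50/3, -108/5, -1324/45, -10424/315, …
ICs: h(0) = -1.

f: a_k = -1, -2, -2, -4/3, -2/3, -4/15, -4/45, -8/315, …
Change of var in L_f (x↦r) gives L₀.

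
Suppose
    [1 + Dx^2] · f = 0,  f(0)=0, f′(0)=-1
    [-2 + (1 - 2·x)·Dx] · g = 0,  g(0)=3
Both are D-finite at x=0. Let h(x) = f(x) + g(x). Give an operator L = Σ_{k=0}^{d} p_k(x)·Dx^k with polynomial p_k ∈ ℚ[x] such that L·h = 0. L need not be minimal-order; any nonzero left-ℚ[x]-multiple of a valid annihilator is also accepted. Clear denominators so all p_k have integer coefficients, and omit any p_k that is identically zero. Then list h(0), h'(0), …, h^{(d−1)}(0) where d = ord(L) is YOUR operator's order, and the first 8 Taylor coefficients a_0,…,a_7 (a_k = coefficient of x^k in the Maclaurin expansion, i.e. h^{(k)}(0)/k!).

f: a_k = 0, -1, 0, 1/6, 0, -1/120, 0, 1/5040, …
g: a_k = 3, 6, 12, 24, 48, 96, 192, 384, …
Sum ⇒ L₀ = lclm(L_f,L_g) in ℚ(x)⟨Dx⟩.
L = (-50 + 8·x - 8·x^2) + (9 - 22·x + 12·x^2 - 8·x^3)·Dx + (-50 + 8·x - 8·x^2)·Dx^2 + (9 - 22·x + 12·x^2 - 8·x^3)·Dx^3  (order 3).
h: a_k = 3, 5, 12, 145/6, 48, 11519/120, 192, 1935361/5040, …
ICs: h(0) = 3, h′(0) = 5, h′′(0) = 24.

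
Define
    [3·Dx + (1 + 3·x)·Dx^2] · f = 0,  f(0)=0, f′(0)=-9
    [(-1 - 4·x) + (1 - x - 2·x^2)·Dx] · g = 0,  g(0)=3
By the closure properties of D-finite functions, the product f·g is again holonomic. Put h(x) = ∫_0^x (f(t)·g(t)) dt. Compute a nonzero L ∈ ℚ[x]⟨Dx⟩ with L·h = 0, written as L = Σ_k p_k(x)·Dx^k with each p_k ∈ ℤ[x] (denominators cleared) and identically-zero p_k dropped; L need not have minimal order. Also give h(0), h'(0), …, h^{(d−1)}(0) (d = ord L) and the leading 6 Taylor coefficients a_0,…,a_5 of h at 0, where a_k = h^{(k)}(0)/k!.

L = (7 + 24·x)·Dx + (-1 + 17·x + 30·x^2)·Dx^2 + (-1 - 2·x + 5·x^2 + 6·x^3)·Dx^3  (order 3).
h: a_k = 0, 0, -27/2, 9/2, -243/8, 351/20, …
ICs: h(0) = 0, h′(0) = 0, h′′(0) = -27.

f: a_k = 0, -9, 27/2, -27, 243/4, -729/5, …
g: a_k = 3, 3, 9, 15, 33, 63, …
Sym-product of L_f,L_g gives L₀ (≤ ord 2).
Integrate: L := L₀·Dx.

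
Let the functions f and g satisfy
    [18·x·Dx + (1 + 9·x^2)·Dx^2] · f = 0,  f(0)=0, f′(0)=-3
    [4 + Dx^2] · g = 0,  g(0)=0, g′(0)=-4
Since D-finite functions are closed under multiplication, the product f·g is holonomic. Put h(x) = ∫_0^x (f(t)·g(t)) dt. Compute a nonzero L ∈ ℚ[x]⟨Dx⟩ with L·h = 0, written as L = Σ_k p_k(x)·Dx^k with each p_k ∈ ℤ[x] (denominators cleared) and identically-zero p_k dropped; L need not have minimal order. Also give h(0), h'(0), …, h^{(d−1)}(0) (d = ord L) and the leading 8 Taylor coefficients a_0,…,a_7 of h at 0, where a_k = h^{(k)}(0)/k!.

L = (2080 + 50256·x^2 + 89424·x^4 + 186624·x^6 + 419904·x^8)·Dx + (3168·x + 38880·x^3 + 139968·x^5 + 419904·x^7)·Dx^2 + (572 + 13788·x^2 + 33048·x^4 + 93312·x^6 + 209952·x^8)·Dx^3 + (792·x + 9720·x^3 + 34992·x^5 + 104976·x^7)·Dx^4 + (13 + 306·x^2 + 2673·x^4 + 11664·x^6 + 26244·x^8)·Dx^5  (order 5).
h: a_k = 0, 0, 0, 4, 0, -44/5, 0, 220/7, …
ICs: h(0) = 0, h′(0) = 0, h′′(0) = 0, h′′′(0) = 24, h′′′′(0) = 0.

f: a_k = 0, -3, 0, 9, 0, -243/5, 0, 2187/7, …
g: a_k = 0, -4, 0, 8/3, 0, -8/15, 0, 16/315, …
Sym-product of L_f,L_g gives L₀ (≤ ord 4).
h=∫h₀ ⇒ L = L₀·Dx.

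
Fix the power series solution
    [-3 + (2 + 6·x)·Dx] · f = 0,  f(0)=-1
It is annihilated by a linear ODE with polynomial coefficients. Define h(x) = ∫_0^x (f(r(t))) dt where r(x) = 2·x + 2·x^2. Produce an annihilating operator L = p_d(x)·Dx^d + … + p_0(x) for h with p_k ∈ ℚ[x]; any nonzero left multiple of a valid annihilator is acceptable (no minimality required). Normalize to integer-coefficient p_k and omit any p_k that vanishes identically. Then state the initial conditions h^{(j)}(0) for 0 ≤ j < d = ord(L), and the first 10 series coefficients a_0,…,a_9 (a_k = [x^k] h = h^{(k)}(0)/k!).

f: a_k = -1, -3/2, 9/8, -27/16, 405/128, -1701/256, 15309/1024, -72171/2048, 2814669/32768, -14073345/65536, …
Change of var in L_f (x↦r) gives L₀.
h=∫h₀ ⇒ L = L₀·Dx.
L = (-3 - 6·x)·Dx + (1 + 6·x + 6·x^2)·Dx^2  (order 2).
h: a_k = 0, -1, -3/2, 1/2, -9/8, 117/40, -135/16, 2943/112, -11097/128, 38277/128, …
ICs: h(0) = 0, h′(0) = -1.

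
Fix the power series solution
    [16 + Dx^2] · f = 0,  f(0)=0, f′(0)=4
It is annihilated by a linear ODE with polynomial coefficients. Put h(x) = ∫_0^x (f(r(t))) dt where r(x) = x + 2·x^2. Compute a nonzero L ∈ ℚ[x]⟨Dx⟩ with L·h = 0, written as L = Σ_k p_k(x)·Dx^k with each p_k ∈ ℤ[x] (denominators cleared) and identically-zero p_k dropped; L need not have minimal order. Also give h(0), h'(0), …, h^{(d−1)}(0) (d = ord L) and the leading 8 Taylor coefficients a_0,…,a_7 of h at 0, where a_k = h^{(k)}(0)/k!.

f: a_k = 0, 4, 0, -32/3, 0, 128/15, 0, -1024/315, …
Change of var in L_f (x↦r) gives L₀.
h=∫₀ˣh₀: take L = L₀·Dx.
L = (16 + 192·x + 768·x^2 + 1024·x^3)·Dx - 4·Dx^2 + (1 + 4·x)·Dx^3  (order 3).
h: a_k = 0, 0, 2, 8/3, -8/3, -64/5, -896/45, 0, …
ICs: h(0) = 0, h′(0) = 0, h′′(0) = 4.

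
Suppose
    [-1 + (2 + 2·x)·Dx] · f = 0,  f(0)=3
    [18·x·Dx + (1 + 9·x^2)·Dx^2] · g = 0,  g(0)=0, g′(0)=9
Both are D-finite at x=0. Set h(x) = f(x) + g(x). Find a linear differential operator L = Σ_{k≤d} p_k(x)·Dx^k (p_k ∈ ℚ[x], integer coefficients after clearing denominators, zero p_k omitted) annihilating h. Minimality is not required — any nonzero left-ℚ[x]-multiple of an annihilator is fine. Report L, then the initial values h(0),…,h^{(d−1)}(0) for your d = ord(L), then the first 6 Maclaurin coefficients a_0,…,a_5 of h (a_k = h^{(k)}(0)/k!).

L = (-36 - 90·x + 972·x^2 + 486·x^3)·Dx + (-75 - 144·x + 1818·x^2 + 3888·x^3 + 1701·x^4)·Dx^2 + (-2 + 70·x + 108·x^2 + 684·x^3 + 1134·x^4 + 486·x^5)·Dx^3  (order 3).
h: a_k = 3, 21/2, -3/8, -429/16, -15/128, 186729/1280, …
ICs: h(0) = 3, h′(0) = 21/2, h′′(0) = -3/4.

f: a_k = 3, 3/2, -3/8, 3/16, -15/128, 21/256, …
g: a_k = 0, 9, 0, -27, 0, 729/5, …
Sum ⇒ L₀ = lclm(L_f,L_g) in ℚ(x)⟨Dx⟩.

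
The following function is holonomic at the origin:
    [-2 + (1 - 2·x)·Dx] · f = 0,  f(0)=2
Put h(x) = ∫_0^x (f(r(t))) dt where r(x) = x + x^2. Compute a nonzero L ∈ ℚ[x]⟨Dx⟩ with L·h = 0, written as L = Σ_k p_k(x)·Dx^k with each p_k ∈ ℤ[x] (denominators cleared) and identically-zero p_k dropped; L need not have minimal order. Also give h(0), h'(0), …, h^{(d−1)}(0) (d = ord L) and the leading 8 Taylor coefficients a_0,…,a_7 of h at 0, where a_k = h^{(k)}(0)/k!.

L = (2 + 4·x)·Dx + (-1 + 2·x + 2·x^2)·Dx^2  (order 2).
h: a_k = 0, 2, 2, 4, 8, 88/5, 40, 656/7, …
ICs: h(0) = 0, h′(0) = 2.

f: a_k = 2, 4, 8, 16, 32, 64, 128, 256, …
L₀ from L_f via x↦r, Dx↦r'^{-1}Dx.
h=∫h₀ ⇒ L = L₀·Dx.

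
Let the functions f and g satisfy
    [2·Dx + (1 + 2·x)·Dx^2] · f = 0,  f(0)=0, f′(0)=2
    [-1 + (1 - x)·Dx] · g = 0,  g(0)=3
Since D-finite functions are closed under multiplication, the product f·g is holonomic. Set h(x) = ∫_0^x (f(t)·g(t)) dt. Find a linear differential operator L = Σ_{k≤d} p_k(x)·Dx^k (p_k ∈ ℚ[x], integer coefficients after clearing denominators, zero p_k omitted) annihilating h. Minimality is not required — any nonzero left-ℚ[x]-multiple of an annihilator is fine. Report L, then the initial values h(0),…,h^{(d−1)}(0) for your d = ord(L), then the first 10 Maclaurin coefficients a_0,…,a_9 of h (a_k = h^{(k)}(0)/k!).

L = 2·Dx + 6·x·Dx^2 + (-1 - x + 2·x^2)·Dx^3  (order 3).
h: a_k = 0, 0, 3, 0, 2, -4/5, 38/15, -12/5, 333/70, -676/105, …
ICs: h(0) = 0, h′(0) = 0, h′′(0) = 6.

f: a_k = 0, 2, -2, 8/3, -4, 32/5, -32/3, 128/7, -32, 512/9, …
g: a_k = 3, 3, 3, 3, 3, 3, 3, 3, 3, 3, …
Product ⇒ symmetric product L₀, ord ≤ 2.
Integrate: L := L₀·Dx.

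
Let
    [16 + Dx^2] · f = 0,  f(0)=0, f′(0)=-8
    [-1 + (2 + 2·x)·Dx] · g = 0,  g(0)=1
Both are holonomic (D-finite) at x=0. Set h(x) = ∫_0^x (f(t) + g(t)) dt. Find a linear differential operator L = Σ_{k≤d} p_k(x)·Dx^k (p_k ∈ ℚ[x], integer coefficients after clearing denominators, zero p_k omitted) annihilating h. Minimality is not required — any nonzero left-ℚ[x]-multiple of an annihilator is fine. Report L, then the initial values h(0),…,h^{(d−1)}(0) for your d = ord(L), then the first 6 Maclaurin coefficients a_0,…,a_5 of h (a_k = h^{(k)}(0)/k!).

f: a_k = 0, -8, 0, 64/3, 0, -256/15, …
g: a_k = 1, 1/2, -1/8, 1/16, -5/128, 7/256, …
Weyl lclm of L_f,L_g ⇒ L₀ (ord ≤ 3).
∫: right-multiply L₀ by Dx.
L = (-1072 - 2048·x - 1024·x^2)·Dx + (2016 + 6112·x + 6144·x^2 + 2048·x^3)·Dx^2 + (-67 - 128·x - 64·x^2)·Dx^3 + (126 + 382·x + 384·x^2 + 128·x^3)·Dx^4  (order 4).
h: a_k = 0, 1, -15/4, -1/24, 1027/192, -1/128, …
ICs: h(0) = 0, h′(0) = 1, h′′(0) = -15/2, h′′′(0) = -1/4.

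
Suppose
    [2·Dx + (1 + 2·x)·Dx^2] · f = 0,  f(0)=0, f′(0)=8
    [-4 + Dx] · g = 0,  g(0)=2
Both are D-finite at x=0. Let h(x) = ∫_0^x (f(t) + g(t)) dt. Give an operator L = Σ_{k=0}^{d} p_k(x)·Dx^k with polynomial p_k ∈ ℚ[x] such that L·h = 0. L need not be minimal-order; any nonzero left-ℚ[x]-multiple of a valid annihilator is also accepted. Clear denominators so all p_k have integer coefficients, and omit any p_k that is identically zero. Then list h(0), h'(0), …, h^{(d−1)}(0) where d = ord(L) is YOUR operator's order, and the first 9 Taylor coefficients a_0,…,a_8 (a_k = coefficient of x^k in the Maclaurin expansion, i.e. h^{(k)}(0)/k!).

f: a_k = 0, 8, -8, 32/3, -16, 128/5, -128/3, 512/7, -128, …
g: a_k = 2, 8, 16, 64/3, 64/3, 256/15, 512/45, 2048/315, 1024/315, …
Weyl lclm of L_f,L_g ⇒ L₀ (ord ≤ 3).
∫: right-multiply L₀ by Dx.
L = (-32 - 32·x)·Dx^2 + (-4 - 32·x - 32·x^2)·Dx^3 + (3 + 10·x + 8·x^2)·Dx^4  (order 4).
h: a_k = 0, 2, 8, 8/3, 8, 16/15, 64/9, -1408/315, 448/45, …
ICs: h(0) = 0, h′(0) = 2, h′′(0) = 16, h′′′(0) = 16.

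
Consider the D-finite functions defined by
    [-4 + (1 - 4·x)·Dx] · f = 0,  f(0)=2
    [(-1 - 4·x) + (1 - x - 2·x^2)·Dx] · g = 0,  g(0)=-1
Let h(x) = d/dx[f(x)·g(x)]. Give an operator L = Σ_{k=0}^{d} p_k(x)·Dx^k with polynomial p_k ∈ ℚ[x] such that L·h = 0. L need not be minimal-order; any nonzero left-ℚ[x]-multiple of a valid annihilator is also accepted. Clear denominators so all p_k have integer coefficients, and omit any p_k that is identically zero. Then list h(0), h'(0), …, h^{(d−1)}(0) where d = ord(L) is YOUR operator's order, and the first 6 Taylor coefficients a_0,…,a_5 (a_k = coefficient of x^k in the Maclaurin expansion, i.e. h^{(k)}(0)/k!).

L = (46 - 108·x - 216·x^2 + 256·x^3 + 768·x^4) + (-5 + 29·x - 6·x^2 - 152·x^3 + 80·x^4 + 192·x^5)·Dx  (order 1).
h: a_k = -10, -92, -582, -3192, -16170, -78132, …
ICs: h(0) = -10.

f: a_k = 2, 8, 32, 128, 512, 2048, …
g: a_k = -1, -1, -3, -5, -11, -21, …
L₀ := L_f ⊗_s L_g (sym. prod.), ord ≤ 1.
Differentiate: ansatz ord ≤ ord L₀ ⇒ L.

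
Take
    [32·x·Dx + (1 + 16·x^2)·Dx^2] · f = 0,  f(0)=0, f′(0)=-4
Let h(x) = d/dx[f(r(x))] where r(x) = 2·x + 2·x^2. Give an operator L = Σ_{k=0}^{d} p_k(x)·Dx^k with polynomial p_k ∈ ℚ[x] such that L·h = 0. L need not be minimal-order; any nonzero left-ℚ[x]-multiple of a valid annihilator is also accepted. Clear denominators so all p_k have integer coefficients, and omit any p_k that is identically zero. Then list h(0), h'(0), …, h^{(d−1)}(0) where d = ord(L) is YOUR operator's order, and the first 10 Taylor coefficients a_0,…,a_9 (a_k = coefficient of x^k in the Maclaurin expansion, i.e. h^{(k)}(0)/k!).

L = (-2 + 128·x + 512·x^2 + 768·x^3 + 384·x^4) + (1 + 2·x + 64·x^2 + 256·x^3 + 320·x^4 + 128·x^5)·Dx  (order 1).
h: a_k = -8, -16, 512, 2048, -30208, -195584, 1638400, 16252928, -77889536, -1237385216, …
ICs: h(0) = -8.

f: a_k = 0, -4, 0, 64/3, 0, -1024/5, 0, 16384/7, 0, -262144/9, …
h₀=f(r): pull back L_f along r ⇒ L₀.
Differentiate: ansatz ord ≤ ord L₀ ⇒ L.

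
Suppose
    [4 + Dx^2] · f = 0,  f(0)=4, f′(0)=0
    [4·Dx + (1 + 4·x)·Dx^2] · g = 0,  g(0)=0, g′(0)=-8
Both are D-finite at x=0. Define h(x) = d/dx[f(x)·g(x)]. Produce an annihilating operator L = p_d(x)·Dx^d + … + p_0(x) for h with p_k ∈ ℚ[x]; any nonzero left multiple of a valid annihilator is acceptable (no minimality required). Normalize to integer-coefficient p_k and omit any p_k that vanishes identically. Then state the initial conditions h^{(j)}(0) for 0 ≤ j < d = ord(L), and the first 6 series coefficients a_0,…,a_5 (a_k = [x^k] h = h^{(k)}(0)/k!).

f: a_k = 4, 0, -8, 0, 8/3, 0, …
g: a_k = 0, -8, 16, -128/3, 128, -2048/5, …
Sym-product of L_f,L_g gives L₀ (≤ ord 4).
h=h₀': d/dx-closure on L₀ ⇒ L.
L = (-832 - 992·x - 5568·x^2 - 12288·x^3 - 2048·x^4 + 24576·x^5 + 16384·x^6) + (-264 - 1568·x - 2560·x^2 + 10240·x^4 + 8192·x^5)·Dx + (-220 - 368·x - 1760·x^2 - 3072·x^3 + 2048·x^4 + 12288·x^5 + 8192·x^6)·Dx^2 + (-66 - 392·x - 640·x^2 + 2560·x^4 + 2048·x^5)·Dx^3 + (-3 - 30·x - 92·x^2 + 640·x^4 + 1536·x^5 + 1024·x^6)·Dx^4  (order 4).
h: a_k = -32, 128, -320, 1536, -6592, 26880, …
ICs: h(0) = -32, h′(0) = 128, h′′(0) = -640, h′′′(0) = 9216.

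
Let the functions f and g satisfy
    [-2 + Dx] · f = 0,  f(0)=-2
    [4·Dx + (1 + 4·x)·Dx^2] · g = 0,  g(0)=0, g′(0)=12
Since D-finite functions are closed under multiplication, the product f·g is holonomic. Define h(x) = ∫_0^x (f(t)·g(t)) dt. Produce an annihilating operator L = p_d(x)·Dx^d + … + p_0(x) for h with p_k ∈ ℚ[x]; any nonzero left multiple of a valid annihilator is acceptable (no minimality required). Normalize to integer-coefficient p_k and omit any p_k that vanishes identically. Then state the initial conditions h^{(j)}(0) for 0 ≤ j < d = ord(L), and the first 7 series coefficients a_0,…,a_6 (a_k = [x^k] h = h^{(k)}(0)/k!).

L = (-4 + 16·x)·Dx - 16·x·Dx^2 + (1 + 4·x)·Dx^3  (order 3).
h: a_k = 0, 0, -12, 0, -20, 192/5, -1672/15, …
ICs: h(0) = 0, h′(0) = 0, h′′(0) = -24.

f: a_k = -2, -4, -4, -8/3, -4/3, -8/15, -8/45, …
g: a_k = 0, 12, -24, 64, -192, 3072/5, -2048, …
Product ⇒ symmetric product L₀, ord ≤ 2.
h=∫h₀ ⇒ L = L₀·Dx.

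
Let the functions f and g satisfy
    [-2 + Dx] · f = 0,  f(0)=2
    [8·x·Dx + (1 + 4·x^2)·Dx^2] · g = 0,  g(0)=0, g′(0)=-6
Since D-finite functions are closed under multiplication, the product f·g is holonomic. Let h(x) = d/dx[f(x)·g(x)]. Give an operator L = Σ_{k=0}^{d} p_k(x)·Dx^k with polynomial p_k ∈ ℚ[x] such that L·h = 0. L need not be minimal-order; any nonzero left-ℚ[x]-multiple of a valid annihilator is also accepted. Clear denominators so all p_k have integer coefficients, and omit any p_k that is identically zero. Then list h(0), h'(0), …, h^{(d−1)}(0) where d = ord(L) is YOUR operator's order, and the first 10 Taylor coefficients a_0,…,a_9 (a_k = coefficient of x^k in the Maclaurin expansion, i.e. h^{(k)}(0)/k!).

f: a_k = 2, 4, 4, 8/3, 4/3, 8/15, 8/45, 16/315, 4/315, 8/2835, …
g: a_k = 0, -6, 0, 8, 0, -96/5, 0, 384/7, 0, -512/3, …
f·g: L₀ = L_f ⊗_s L_g, ord ≤ 1·2.
Derive L from L₀ (diff closure).
L = (4 + 40·x - 48·x^2 + 32·x^3) + (-24·x + 32·x^2 - 32·x^3)·Dx + (-1 + 2·x - 4·x^2 + 8·x^3)·Dx^2  (order 2).
h: a_k = -12, -48, -24, 64, -72, -352, 1488/5, 28928/21, -9208/7, -5161888/945, …
ICs: h(0) = -12, h′(0) = -48.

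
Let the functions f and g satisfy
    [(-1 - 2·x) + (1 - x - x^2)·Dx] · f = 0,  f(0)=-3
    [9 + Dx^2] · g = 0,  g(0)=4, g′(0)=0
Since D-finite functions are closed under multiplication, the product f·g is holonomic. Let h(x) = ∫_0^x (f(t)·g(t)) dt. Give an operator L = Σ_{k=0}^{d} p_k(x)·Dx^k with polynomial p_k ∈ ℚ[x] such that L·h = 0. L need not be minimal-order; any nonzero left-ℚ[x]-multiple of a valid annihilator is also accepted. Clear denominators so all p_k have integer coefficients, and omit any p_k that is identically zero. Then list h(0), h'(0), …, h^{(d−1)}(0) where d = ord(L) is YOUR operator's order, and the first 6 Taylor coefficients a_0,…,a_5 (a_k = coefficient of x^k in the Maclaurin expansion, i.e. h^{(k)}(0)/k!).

f: a_k = -3, -3, -6, -9, -15, -24, …
g: a_k = 4, 0, -18, 0, 27/2, 0, …
f·g: L₀ = L_f ⊗_s L_g, ord ≤ 1·2.
h=∫h₀ ⇒ L = L₀·Dx.
L = (-7 + 9·x + 9·x^2)·Dx + (2 + 4·x)·Dx^2 + (-1 + x + x^2)·Dx^3  (order 3).
h: a_k = 0, -12, -6, 10, 9/2, 3/2, …
ICs: h(0) = 0, h′(0) = -12, h′′(0) = -12.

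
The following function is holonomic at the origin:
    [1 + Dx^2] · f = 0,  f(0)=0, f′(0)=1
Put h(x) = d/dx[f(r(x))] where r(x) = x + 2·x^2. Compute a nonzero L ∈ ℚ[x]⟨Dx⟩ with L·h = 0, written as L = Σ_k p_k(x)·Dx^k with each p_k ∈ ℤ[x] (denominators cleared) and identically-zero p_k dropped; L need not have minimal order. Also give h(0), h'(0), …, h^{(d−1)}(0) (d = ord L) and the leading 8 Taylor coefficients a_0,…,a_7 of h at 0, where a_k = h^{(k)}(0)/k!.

L = (49 + 16·x + 96·x^2 + 256·x^3 + 256·x^4) + (-12 - 48·x)·Dx + (1 + 8·x + 16·x^2)·Dx^2  (order 2).
h: a_k = 1, 4, -1/2, -4, -239/24, -15/2, 1679/720, 239/45, …
ICs: h(0) = 1, h′(0) = 4.

f: a_k = 0, 1, 0, -1/6, 0, 1/120, 0, -1/5040, …
h₀=f(r): pull back L_f along r ⇒ L₀.
h₀' ⇒ L via d/dx closure of L₀.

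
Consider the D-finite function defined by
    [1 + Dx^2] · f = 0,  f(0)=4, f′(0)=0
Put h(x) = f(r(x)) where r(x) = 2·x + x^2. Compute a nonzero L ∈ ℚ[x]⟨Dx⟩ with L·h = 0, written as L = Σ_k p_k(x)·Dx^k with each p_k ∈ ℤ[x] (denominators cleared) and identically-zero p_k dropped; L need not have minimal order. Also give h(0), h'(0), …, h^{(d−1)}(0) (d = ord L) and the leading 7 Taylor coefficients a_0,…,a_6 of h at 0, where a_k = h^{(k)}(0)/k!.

f: a_k = 4, 0, -2, 0, 1/6, 0, -1/180, …
Substitute x→r, Dx→(1/r')Dx; clear ⇒ L₀.
L = (4 + 12·x + 12·x^2 + 4·x^3) - Dx + (1 + x)·Dx^2  (order 2).
h: a_k = 4, 0, -8, -8, 2/3, 16/3, 164/45, …
ICs: h(0) = 4, h′(0) = 0.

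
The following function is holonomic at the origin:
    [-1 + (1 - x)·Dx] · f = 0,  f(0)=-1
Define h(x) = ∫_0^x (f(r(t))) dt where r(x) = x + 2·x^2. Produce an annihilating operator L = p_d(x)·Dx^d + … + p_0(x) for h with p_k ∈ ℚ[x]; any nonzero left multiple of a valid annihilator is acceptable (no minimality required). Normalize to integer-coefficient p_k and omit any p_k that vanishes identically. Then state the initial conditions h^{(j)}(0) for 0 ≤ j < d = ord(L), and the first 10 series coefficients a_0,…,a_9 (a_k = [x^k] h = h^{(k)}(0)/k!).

L = (1 + 4·x)·Dx + (-1 + x + 2·x^2)·Dx^2  (order 2).
h: a_k = 0, -1, -1/2, -1, -5/4, -11/5, -7/2, -43/7, -85/8, -19, …
ICs: h(0) = 0, h′(0) = -1.

f: a_k = -1, -1, -1, -1, -1, -1, -1, -1, -1, -1, …
Substitute x→r, Dx→(1/r')Dx; clear ⇒ L₀.
∫: right-multiply L₀ by Dx.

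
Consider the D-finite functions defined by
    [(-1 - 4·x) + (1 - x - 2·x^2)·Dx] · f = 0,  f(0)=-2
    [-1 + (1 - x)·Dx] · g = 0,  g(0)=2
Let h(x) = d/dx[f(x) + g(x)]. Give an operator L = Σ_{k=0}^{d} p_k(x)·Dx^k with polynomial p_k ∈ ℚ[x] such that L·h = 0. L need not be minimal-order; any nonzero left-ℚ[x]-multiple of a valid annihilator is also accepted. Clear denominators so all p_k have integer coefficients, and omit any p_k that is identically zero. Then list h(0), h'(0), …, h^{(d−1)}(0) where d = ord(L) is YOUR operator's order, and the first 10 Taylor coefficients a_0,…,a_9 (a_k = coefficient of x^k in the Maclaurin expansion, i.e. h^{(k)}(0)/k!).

f: a_k = -2, -2, -6, -10, -22, -42, -86, -170, -342, -682, …
g: a_k = 2, 2, 2, 2, 2, 2, 2, 2, 2, 2, …
Sum ⇒ L₀ = lclm(L_f,L_g) in ℚ(x)⟨Dx⟩.
Differentiate: ansatz ord ≤ ord L₀ ⇒ L.
L = (-6 - 48·x - 96·x^3 + 24·x^4) + (6 + 18·x - 12·x^2 + 24·x^3 - 90·x^4 + 24·x^5)·Dx + (-1 + 2·x - 5·x^2 + 12·x^3 + 2·x^4 - 14·x^5 + 4·x^6)·Dx^2  (order 2).
h: a_k = 0, -8, -24, -80, -200, -504, -1176, -2720, -6120, -13640, …
ICs: h(0) = 0, h′(0) = -8.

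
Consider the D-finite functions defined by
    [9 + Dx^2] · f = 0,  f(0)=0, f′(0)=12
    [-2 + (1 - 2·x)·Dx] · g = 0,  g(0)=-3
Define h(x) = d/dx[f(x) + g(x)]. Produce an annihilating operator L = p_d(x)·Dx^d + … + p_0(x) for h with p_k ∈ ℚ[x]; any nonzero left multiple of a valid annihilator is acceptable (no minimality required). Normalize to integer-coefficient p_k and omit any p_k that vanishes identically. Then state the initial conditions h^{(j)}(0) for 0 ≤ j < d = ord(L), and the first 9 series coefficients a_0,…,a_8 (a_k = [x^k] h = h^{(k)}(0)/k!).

f: a_k = 0, 12, 0, -18, 0, 81/10, 0, -243/140, 0, …
g: a_k = -3, -6, -12, -24, -48, -96, -192, -384, -768, …
Sum ⇒ L₀ = lclm(L_f,L_g) in ℚ(x)⟨Dx⟩.
Differentiate: ansatz ord ≤ ord L₀ ⇒ L.
L = (684 - 432·x + 432·x^2) + (-99 + 306·x - 324·x^2 + 216·x^3)·Dx + (76 - 48·x + 48·x^2)·Dx^2 + (-11 + 34·x - 36·x^2 + 24·x^3)·Dx^3  (order 3).
h: a_k = 6, -24, -126, -192, -879/2, -1152, -54003/20, -6144, -15480693/1120, …
ICs: h(0) = 6, h′(0) = -24, h′′(0) = -252.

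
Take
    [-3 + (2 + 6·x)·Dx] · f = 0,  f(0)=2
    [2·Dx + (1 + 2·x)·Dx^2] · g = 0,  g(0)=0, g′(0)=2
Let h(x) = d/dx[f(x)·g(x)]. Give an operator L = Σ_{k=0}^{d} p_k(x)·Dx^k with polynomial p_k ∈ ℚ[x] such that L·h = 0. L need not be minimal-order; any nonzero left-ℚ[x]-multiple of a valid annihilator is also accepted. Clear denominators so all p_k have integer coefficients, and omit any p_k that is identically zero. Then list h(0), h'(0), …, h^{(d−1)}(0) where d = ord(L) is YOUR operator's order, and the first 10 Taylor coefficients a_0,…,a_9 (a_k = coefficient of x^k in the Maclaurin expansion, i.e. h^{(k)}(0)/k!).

f: a_k = 2, 3, -9/4, 27/8, -405/64, 1701/128, -15309/512, 72171/1024, -2814669/16384, 14073345/32768, …
g: a_k = 0, 2, -2, 8/3, -4, 32/5, -32/3, 128/7, -32, 512/9, …
h₀=f·g: eliminate ⇒ L₀, order ≤ 1·2.
Differentiate: ansatz ord ≤ ord L₀ ⇒ L.
L = (39 + 180·x + 108·x^2) + (116 + 756·x + 1512·x^2 + 864·x^3)·Dx + (20 + 184·x + 612·x^2 + 864·x^3 + 432·x^4)·Dx^2  (order 2).
h: a_k = 4, 4, -31/2, 45, -3937/32, 52897/160, -1134179/1280, 5339567/2240, -370196803/57344, 3031606675/172032, …
ICs: h(0) = 4, h′(0) = 4.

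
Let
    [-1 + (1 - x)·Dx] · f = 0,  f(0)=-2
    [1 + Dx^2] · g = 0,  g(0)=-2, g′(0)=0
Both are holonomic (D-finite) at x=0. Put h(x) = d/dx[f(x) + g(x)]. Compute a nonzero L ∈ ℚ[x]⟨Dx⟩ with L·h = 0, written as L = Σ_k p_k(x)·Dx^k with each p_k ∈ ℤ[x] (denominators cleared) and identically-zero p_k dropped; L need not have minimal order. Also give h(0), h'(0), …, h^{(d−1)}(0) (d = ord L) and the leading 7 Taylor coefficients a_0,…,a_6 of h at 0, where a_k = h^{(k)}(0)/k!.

L = (26 - 4·x + 2·x^2) + (-7 + 9·x - 3·x^2 + x^3)·Dx + (26 - 4·x + 2·x^2)·Dx^2 + (-7 + 9·x - 3·x^2 + x^3)·Dx^3  (order 3).
h: a_k = -2, -2, -6, -25/3, -10, -719/60, -14, …
ICs: h(0) = -2, h′(0) = -2, h′′(0) = -12.

f: a_k = -2, -2, -2, -2, -2, -2, -2, …
g: a_k = -2, 0, 1, 0, -1/12, 0, 1/360, …
Sum ⇒ L₀ = lclm(L_f,L_g) in ℚ(x)⟨Dx⟩.
h₀' ⇒ L via d/dx closure of L₀.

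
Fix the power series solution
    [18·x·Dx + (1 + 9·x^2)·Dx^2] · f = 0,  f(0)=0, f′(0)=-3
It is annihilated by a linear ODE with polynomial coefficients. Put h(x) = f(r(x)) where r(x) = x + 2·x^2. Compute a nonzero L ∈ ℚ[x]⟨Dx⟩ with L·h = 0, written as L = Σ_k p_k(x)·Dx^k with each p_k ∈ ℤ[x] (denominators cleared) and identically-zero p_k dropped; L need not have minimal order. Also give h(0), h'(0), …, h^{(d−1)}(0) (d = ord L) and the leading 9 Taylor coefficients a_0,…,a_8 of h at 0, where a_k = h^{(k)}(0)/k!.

L = (-4 + 18·x + 144·x^2 + 432·x^3 + 432·x^4)·Dx + (1 + 4·x + 9·x^2 + 72·x^3 + 180·x^4 + 144·x^5)·Dx^2  (order 2).
h: a_k = 0, -3, -6, 9, 54, 297/5, -414, -11421/7, 486, …
ICs: h(0) = 0, h′(0) = -3.

f: a_k = 0, -3, 0, 9, 0, -243/5, 0, 2187/7, 0, …
L₀ from L_f via x↦r, Dx↦r'^{-1}Dx.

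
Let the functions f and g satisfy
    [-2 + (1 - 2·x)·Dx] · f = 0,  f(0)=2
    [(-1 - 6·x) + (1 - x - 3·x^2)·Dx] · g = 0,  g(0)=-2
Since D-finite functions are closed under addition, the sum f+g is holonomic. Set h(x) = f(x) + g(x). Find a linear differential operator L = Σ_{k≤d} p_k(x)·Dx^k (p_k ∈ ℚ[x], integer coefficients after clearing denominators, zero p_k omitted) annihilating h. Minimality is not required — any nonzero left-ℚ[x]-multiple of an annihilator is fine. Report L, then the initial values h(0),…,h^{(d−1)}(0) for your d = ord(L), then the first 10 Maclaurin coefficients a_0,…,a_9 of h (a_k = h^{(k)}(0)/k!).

f: a_k = 2, 4, 8, 16, 32, 64, 128, 256, 512, 1024, …
g: a_k = -2, -2, -8, -14, -38, -80, -194, -434, -1016, -2318, …
L₀ := lclm(L_f,L_g); ord L₀ ≤ 1+1.
L = (8 - 36·x + 108·x^2 - 72·x^3) + (-2·x - 54·x^2 + 192·x^3 - 144·x^4)·Dx + (-1 + 9·x - 23·x^2 + 6·x^3 + 42·x^4 - 36·x^5)·Dx^2  (order 2).
h: a_k = 0, 2, 0, 2, -6, -16, -66, -178, -504, -1294, …
ICs: h(0) = 0, h′(0) = 2.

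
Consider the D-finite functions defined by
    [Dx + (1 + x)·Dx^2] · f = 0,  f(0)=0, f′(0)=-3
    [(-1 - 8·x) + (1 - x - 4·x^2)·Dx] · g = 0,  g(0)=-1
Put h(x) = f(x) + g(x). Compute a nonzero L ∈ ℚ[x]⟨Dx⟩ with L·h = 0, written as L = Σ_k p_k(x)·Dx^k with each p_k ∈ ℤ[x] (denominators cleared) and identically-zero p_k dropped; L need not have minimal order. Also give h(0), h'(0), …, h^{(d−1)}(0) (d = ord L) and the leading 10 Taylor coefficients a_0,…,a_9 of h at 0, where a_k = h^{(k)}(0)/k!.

f: a_k = 0, -3, 3/2, -1, 3/4, -3/5, 1/2, -3/7, 3/8, -1/3, …
g: a_k = -1, -1, -5, -9, -29, -65, -181, -441, -1165, -2929, …
Weyl lclm of L_f,L_g ⇒ L₀ (ord ≤ 3).
L = (-74 - 562·x - 1120·x^2 - 1728·x^3 - 768·x^4)·Dx + (-52 - 576·x - 1636·x^2 - 3264·x^3 - 3488·x^4 - 1280·x^5)·Dx^2 + (11 + 41·x + 53·x^2 - 185·x^3 - 704·x^4 - 752·x^5 - 256·x^6)·Dx^3  (order 3).
h: a_k = -1, -4, -7/2, -10, -113/4, -328/5, -361/2, -3090/7, -9317/8, -8788/3, …
ICs: h(0) = -1, h′(0) = -4, h′′(0) = -7.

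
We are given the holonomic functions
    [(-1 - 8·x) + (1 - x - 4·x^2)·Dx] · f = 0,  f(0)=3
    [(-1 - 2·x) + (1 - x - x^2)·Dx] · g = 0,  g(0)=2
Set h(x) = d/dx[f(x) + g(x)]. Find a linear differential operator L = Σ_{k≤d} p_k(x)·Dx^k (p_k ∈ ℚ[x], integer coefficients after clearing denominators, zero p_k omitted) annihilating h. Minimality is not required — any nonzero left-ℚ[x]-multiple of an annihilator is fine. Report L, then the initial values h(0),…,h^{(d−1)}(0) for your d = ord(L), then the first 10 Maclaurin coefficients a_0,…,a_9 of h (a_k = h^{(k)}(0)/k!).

L = (-6 - 216·x - 240·x^2 - 984·x^3 - 1554·x^4 - 1440·x^5 + 576·x^6) + (6 + 54·x + 66·x^2 + 144·x^3 - 177·x^4 - 1506·x^5 - 672·x^6 + 384·x^7)·Dx + (-1 + 2·x - 11·x^2 - 2·x^3 + 122·x^4 + 9·x^5 - 243·x^6 - 48·x^7 + 48·x^8)·Dx^2  (order 2).
h: a_k = 5, 38, 99, 388, 1055, 3414, 9555, 28504, 80073, 229450, …
ICs: h(0) = 5, h′(0) = 38.

f: a_k = 3, 3, 15, 27, 87, 195, 543, 1323, 3495, 8787, …
g: a_k = 2, 2, 4, 6, 10, 16, 26, 42, 68, 110, …
Sum ⇒ L₀ = lclm(L_f,L_g) in ℚ(x)⟨Dx⟩.
h=h₀': d/dx-closure on L₀ ⇒ L.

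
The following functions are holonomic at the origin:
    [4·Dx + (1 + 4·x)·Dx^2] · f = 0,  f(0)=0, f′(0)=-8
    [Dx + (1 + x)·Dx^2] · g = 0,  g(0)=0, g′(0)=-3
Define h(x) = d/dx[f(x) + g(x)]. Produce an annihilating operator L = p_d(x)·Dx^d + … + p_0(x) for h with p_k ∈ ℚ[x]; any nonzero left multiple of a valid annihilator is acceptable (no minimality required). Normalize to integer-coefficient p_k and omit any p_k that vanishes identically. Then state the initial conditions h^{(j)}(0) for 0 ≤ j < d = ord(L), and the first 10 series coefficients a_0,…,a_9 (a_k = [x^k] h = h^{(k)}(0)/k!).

f: a_k = 0, -8, 16, -128/3, 128, -2048/5, 4096/3, -32768/7, 16384, -524288/9, …
g: a_k = 0, -3, 3/2, -1, 3/4, -3/5, 1/2, -3/7, 3/8, -1/3, …
f+g: L₀ = lclm(L_f,L_g), ord ≤ 2+2.
h₀' ⇒ L via d/dx closure of L₀.
L = 8 + (10 + 16·x)·Dx + (1 + 5·x + 4·x^2)·Dx^2  (order 2).
h: a_k = -11, 35, -131, 515, -2051, 8195, -32771, 131075, -524291, 2097155, …
ICs: h(0) = -11, h′(0) = 35.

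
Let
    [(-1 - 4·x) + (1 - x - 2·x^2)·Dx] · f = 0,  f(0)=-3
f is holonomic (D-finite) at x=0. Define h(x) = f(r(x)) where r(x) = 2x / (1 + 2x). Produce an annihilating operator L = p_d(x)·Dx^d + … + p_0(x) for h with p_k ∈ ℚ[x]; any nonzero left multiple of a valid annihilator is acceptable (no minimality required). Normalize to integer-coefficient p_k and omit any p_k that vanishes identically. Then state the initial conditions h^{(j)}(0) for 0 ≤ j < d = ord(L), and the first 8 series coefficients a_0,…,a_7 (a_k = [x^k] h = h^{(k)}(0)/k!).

f: a_k = -3, -3, -9, -15, -33, -63, -129, -255, …
h₀=f(r): pull back L_f along r ⇒ L₀.
L = (2 + 20·x) + (-1 - 4·x + 4·x^2 + 16·x^3)·Dx  (order 1).
h: a_k = -3, -6, -24, 0, -192, 384, -2304, 7680, …
ICs: h(0) = -3.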